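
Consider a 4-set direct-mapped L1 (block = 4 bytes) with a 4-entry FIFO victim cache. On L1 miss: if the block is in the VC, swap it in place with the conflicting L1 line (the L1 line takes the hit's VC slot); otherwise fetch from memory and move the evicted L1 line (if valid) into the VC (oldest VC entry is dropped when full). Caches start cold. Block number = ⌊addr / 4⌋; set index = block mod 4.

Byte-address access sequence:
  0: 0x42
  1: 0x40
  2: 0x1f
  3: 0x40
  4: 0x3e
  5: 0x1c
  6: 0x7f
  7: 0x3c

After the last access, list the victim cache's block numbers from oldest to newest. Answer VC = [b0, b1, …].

  [0] addr=0x42 blk=16 s=0: MISS | VC []
  [1] addr=0x40 blk=16 s=0: L1-HIT | VC []
  [2] addr=0x1f blk=7 s=3: MISS | VC []
  [3] addr=0x40 blk=16 s=0: L1-HIT | VC []
  [4] addr=0x3e blk=15 s=3: MISS | VC [7]
  [5] addr=0x1c blk=7 s=3: VC-HIT | VC [15]
  [6] addr=0x7f blk=31 s=3: MISS | VC [15, 7]
  [7] addr=0x3c blk=15 s=3: VC-HIT | VC [31, 7]

VC = [31, 7]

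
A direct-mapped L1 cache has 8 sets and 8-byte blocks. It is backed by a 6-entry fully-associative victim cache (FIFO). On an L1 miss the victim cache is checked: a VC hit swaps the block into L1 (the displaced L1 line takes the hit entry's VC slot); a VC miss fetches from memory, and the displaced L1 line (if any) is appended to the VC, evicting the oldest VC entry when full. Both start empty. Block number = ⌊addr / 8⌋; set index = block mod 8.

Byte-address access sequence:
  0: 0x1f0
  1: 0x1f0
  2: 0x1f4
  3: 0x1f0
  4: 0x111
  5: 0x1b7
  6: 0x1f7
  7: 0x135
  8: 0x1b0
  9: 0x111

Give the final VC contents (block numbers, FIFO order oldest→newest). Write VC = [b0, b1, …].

VC = [38, 62]

0: 0x1f0 (blk 62, set 6) → MISS  vc=[]
1: 0x1f0 (blk 62, set 6) → L1-HIT  vc=[]
2: 0x1f4 (blk 62, set 6) → L1-HIT  vc=[]
3: 0x1f0 (blk 62, set 6) → L1-HIT  vc=[]
4: 0x111 (blk 34, set 2) → MISS  vc=[]
5: 0x1b7 (blk 54, set 6) → MISS  vc=[62]
6: 0x1f7 (blk 62, set 6) → VC-HIT  vc=[54]
7: 0x135 (blk 38, set 6) → MISS  vc=[54, 62]
8: 0x1b0 (blk 54, set 6) → VC-HIT  vc=[38, 62]
9: 0x111 (blk 34, set 2) → L1-HIT  vc=[38, 62]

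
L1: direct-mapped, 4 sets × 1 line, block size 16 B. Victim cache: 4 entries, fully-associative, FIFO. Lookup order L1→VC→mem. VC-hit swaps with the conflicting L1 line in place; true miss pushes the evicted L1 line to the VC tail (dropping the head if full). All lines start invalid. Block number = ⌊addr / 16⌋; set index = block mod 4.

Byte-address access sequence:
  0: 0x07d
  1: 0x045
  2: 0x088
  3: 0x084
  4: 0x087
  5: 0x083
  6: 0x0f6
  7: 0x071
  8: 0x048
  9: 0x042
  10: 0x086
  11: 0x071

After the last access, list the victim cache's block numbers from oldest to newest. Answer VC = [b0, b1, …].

VC = [4, 15]

#0 0x7d→b7/s3 MISS; vc=[]
#1 0x45→b4/s0 MISS; vc=[]
#2 0x88→b8/s0 MISS; vc=[4]
#3 0x84→b8/s0 L1-HIT; vc=[4]
#4 0x87→b8/s0 L1-HIT; vc=[4]
#5 0x83→b8/s0 L1-HIT; vc=[4]
#6 0xf6→b15/s3 MISS; vc=[4,7]
#7 0x71→b7/s3 VC-HIT; vc=[4,15]
#8 0x48→b4/s0 VC-HIT; vc=[8,15]
#9 0x42→b4/s0 L1-HIT; vc=[8,15]
#10 0x86→b8/s0 VC-HIT; vc=[4,15]
#11 0x71→b7/s3 L1-HIT; vc=[4,15]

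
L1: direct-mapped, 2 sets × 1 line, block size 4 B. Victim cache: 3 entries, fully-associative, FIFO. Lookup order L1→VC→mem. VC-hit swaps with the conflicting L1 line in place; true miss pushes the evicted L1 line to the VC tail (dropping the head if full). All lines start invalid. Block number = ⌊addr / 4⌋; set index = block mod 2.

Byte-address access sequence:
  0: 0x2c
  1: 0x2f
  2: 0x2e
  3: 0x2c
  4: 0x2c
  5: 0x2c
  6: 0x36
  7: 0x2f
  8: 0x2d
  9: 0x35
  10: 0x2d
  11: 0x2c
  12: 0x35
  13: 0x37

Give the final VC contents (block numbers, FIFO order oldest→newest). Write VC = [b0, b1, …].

VC = [11]

  [0] addr=0x2c blk=11 s=1: MISS | VC []
  [1] addr=0x2f blk=11 s=1: L1-HIT | VC []
  [2] addr=0x2e blk=11 s=1: L1-HIT | VC []
  [3] addr=0x2c blk=11 s=1: L1-HIT | VC []
  [4] addr=0x2c blk=11 s=1: L1-HIT | VC []
  [5] addr=0x2c blk=11 s=1: L1-HIT | VC []
  [6] addr=0x36 blk=13 s=1: MISS | VC [11]
  [7] addr=0x2f blk=11 s=1: VC-HIT | VC [13]
  [8] addr=0x2d blk=11 s=1: L1-HIT | VC [13]
  [9] addr=0x35 blk=13 s=1: VC-HIT | VC [11]
  [10] addr=0x2d blk=11 s=1: VC-HIT | VC [13]
  [11] addr=0x2c blk=11 s=1: L1-HIT | VC [13]
  [12] addr=0x35 blk=13 s=1: VC-HIT | VC [11]
  [13] addr=0x37 blk=13 s=1: L1-HIT | VC [11]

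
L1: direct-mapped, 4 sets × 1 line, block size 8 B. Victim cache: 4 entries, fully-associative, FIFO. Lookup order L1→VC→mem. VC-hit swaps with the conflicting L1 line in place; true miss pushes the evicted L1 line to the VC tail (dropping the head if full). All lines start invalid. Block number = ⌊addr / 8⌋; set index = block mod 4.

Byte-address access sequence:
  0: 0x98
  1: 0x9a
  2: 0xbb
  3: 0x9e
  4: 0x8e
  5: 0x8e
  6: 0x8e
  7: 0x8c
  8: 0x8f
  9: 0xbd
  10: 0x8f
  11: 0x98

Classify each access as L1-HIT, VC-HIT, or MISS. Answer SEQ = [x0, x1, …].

#0 0x98→b19/s3 MISS; vc=[]
#1 0x9a→b19/s3 L1-HIT; vc=[]
#2 0xbb→b23/s3 MISS; vc=[19]
#3 0x9e→b19/s3 VC-HIT; vc=[23]
#4 0x8e→b17/s1 MISS; vc=[23]
#5 0x8e→b17/s1 L1-HIT; vc=[23]
#6 0x8e→b17/s1 L1-HIT; vc=[23]
#7 0x8c→b17/s1 L1-HIT; vc=[23]
#8 0x8f→b17/s1 L1-HIT; vc=[23]
#9 0xbd→b23/s3 VC-HIT; vc=[19]
#10 0x8f→b17/s1 L1-HIT; vc=[19]
#11 0x98→b19/s3 VC-HIT; vc=[23]

SEQ = [MISS, L1-HIT, MISS, VC-HIT, MISS, L1-HIT, L1-HIT, L1-HIT, L1-HIT, VC-HIT, L1-HIT, VC-HIT]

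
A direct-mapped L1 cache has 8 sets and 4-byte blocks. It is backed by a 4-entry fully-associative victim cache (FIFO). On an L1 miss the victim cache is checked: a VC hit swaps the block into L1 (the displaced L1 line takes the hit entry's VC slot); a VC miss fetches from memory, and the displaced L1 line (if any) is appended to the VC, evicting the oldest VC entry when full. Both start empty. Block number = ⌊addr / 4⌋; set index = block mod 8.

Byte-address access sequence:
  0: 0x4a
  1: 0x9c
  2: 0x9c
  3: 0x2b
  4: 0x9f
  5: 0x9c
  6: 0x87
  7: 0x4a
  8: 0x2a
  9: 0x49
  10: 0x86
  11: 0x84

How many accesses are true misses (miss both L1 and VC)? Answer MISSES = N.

MISSES = 4

#0 0x4a→b18/s2 MISS; vc=[]
#1 0x9c→b39/s7 MISS; vc=[]
#2 0x9c→b39/s7 L1-HIT; vc=[]
#3 0x2b→b10/s2 MISS; vc=[18]
#4 0x9f→b39/s7 L1-HIT; vc=[18]
#5 0x9c→b39/s7 L1-HIT; vc=[18]
#6 0x87→b33/s1 MISS; vc=[18]
#7 0x4a→b18/s2 VC-HIT; vc=[10]
#8 0x2a→b10/s2 VC-HIT; vc=[18]
#9 0x49→b18/s2 VC-HIT; vc=[10]
#10 0x86→b33/s1 L1-HIT; vc=[10]
#11 0x84→b33/s1 L1-HIT; vc=[10]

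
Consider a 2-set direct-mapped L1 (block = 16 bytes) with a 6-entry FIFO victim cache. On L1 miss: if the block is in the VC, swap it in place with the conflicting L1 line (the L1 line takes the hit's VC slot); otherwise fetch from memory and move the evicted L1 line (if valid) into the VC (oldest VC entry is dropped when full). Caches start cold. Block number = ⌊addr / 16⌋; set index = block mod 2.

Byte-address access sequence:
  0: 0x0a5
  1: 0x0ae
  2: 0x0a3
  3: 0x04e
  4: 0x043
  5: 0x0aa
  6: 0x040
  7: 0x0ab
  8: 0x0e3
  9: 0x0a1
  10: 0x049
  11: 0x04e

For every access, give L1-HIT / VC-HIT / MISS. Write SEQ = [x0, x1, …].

0: 0xa5 (blk 10, set 0) → MISS  vc=[]
1: 0xae (blk 10, set 0) → L1-HIT  vc=[]
2: 0xa3 (blk 10, set 0) → L1-HIT  vc=[]
3: 0x4e (blk 4, set 0) → MISS  vc=[10]
4: 0x43 (blk 4, set 0) → L1-HIT  vc=[10]
5: 0xaa (blk 10, set 0) → VC-HIT  vc=[4]
6: 0x40 (blk 4, set 0) → VC-HIT  vc=[10]
7: 0xab (blk 10, set 0) → VC-HIT  vc=[4]
8: 0xe3 (blk 14, set 0) → MISS  vc=[4, 10]
9: 0xa1 (blk 10, set 0) → VC-HIT  vc=[4, 14]
10: 0x49 (blk 4, set 0) → VC-HIT  vc=[10, 14]
11: 0x4e (blk 4, set 0) → L1-HIT  vc=[10, 14]

SEQ = [MISS, L1-HIT, L1-HIT, MISS, L1-HIT, VC-HIT, VC-HIT, VC-HIT, MISS, VC-HIT, VC-HIT, L1-HIT]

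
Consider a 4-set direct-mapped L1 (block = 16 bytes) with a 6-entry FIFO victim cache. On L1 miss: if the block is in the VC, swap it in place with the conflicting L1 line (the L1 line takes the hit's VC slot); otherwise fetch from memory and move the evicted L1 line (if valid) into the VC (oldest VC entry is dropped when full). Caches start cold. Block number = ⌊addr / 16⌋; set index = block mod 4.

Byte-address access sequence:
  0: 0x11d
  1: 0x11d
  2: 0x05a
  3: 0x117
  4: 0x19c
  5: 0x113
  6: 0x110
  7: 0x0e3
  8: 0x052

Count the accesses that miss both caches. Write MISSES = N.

MISSES = 4

  [0] addr=0x11d blk=17 s=1: MISS | VC []
  [1] addr=0x11d blk=17 s=1: L1-HIT | VC []
  [2] addr=0x5a blk=5 s=1: MISS | VC [17]
  [3] addr=0x117 blk=17 s=1: VC-HIT | VC [5]
  [4] addr=0x19c blk=25 s=1: MISS | VC [5, 17]
  [5] addr=0x113 blk=17 s=1: VC-HIT | VC [5, 25]
  [6] addr=0x110 blk=17 s=1: L1-HIT | VC [5, 25]
  [7] addr=0xe3 blk=14 s=2: MISS | VC [5, 25]
  [8] addr=0x52 blk=5 s=1: VC-HIT | VC [17, 25]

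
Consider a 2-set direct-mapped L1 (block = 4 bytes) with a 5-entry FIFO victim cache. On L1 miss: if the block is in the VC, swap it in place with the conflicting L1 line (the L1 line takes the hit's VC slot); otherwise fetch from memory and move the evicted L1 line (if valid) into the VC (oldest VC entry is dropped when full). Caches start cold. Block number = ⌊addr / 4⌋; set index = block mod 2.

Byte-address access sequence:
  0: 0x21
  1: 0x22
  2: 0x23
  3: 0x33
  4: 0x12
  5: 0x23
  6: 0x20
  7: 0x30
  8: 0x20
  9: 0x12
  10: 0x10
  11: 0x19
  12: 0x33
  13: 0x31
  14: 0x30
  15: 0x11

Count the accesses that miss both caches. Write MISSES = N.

MISSES = 4

#0 0x21→b8/s0 MISS; vc=[]
#1 0x22→b8/s0 L1-HIT; vc=[]
#2 0x23→b8/s0 L1-HIT; vc=[]
#3 0x33→b12/s0 MISS; vc=[8]
#4 0x12→b4/s0 MISS; vc=[8,12]
#5 0x23→b8/s0 VC-HIT; vc=[4,12]
#6 0x20→b8/s0 L1-HIT; vc=[4,12]
#7 0x30→b12/s0 VC-HIT; vc=[4,8]
#8 0x20→b8/s0 VC-HIT; vc=[4,12]
#9 0x12→b4/s0 VC-HIT; vc=[8,12]
#10 0x10→b4/s0 L1-HIT; vc=[8,12]
#11 0x19→b6/s0 MISS; vc=[8,12,4]
#12 0x33→b12/s0 VC-HIT; vc=[8,6,4]
#13 0x31→b12/s0 L1-HIT; vc=[8,6,4]
#14 0x30→b12/s0 L1-HIT; vc=[8,6,4]
#15 0x11→b4/s0 VC-HIT; vc=[8,6,12]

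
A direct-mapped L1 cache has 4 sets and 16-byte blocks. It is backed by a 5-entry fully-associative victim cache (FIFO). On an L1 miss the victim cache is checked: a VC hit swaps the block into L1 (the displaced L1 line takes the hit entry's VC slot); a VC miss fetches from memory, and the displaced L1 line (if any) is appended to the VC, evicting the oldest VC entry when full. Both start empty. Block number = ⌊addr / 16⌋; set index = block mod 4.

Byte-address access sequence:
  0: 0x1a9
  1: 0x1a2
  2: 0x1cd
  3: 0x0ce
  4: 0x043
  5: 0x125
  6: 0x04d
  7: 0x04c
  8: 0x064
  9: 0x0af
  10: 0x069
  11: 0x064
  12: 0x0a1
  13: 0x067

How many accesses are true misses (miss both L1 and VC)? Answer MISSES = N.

MISSES = 7

#0 0x1a9→b26/s2 MISS; vc=[]
#1 0x1a2→b26/s2 L1-HIT; vc=[]
#2 0x1cd→b28/s0 MISS; vc=[]
#3 0xce→b12/s0 MISS; vc=[28]
#4 0x43→b4/s0 MISS; vc=[28,12]
#5 0x125→b18/s2 MISS; vc=[28,12,26]
#6 0x4d→b4/s0 L1-HIT; vc=[28,12,26]
#7 0x4c→b4/s0 L1-HIT; vc=[28,12,26]
#8 0x64→b6/s2 MISS; vc=[28,12,26,18]
#9 0xaf→b10/s2 MISS; vc=[28,12,26,18,6]
#10 0x69→b6/s2 VC-HIT; vc=[28,12,26,18,10]
#11 0x64→b6/s2 L1-HIT; vc=[28,12,26,18,10]
#12 0xa1→b10/s2 VC-HIT; vc=[28,12,26,18,6]
#13 0x67→b6/s2 VC-HIT; vc=[28,12,26,18,10]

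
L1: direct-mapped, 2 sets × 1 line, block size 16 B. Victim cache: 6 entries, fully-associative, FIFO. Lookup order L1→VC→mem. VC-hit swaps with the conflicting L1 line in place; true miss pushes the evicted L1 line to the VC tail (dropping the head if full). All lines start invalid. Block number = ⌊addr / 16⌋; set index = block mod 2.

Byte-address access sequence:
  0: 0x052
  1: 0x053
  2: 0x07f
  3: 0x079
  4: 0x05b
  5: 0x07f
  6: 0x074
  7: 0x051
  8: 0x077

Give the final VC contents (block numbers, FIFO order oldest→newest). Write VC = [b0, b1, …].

VC = [5]

  [0] addr=0x52 blk=5 s=1: MISS | VC []
  [1] addr=0x53 blk=5 s=1: L1-HIT | VC []
  [2] addr=0x7f blk=7 s=1: MISS | VC [5]
  [3] addr=0x79 blk=7 s=1: L1-HIT | VC [5]
  [4] addr=0x5b blk=5 s=1: VC-HIT | VC [7]
  [5] addr=0x7f blk=7 s=1: VC-HIT | VC [5]
  [6] addr=0x74 blk=7 s=1: L1-HIT | VC [5]
  [7] addr=0x51 blk=5 s=1: VC-HIT | VC [7]
  [8] addr=0x77 blk=7 s=1: VC-HIT | VC [5]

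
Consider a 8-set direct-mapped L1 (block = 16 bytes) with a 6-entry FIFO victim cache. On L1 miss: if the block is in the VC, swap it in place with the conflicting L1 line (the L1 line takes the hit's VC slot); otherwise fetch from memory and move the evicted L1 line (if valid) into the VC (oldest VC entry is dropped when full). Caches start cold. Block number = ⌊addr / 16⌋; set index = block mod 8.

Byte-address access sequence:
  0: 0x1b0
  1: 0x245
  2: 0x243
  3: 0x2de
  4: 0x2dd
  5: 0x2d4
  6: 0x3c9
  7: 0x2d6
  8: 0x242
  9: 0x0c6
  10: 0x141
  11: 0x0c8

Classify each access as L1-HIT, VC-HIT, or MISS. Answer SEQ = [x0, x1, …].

  [0] addr=0x1b0 blk=27 s=3: MISS | VC []
  [1] addr=0x245 blk=36 s=4: MISS | VC []
  [2] addr=0x243 blk=36 s=4: L1-HIT | VC []
  [3] addr=0x2de blk=45 s=5: MISS | VC []
  [4] addr=0x2dd blk=45 s=5: L1-HIT | VC []
  [5] addr=0x2d4 blk=45 s=5: L1-HIT | VC []
  [6] addr=0x3c9 blk=60 s=4: MISS | VC [36]
  [7] addr=0x2d6 blk=45 s=5: L1-HIT | VC [36]
  [8] addr=0x242 blk=36 s=4: VC-HIT | VC [60]
  [9] addr=0xc6 blk=12 s=4: MISS | VC [60, 36]
  [10] addr=0x141 blk=20 s=4: MISS | VC [60, 36, 12]
  [11] addr=0xc8 blk=12 s=4: VC-HIT | VC [60, 36, 20]

SEQ = [MISS, MISS, L1-HIT, MISS, L1-HIT, L1-HIT, MISS, L1-HIT, VC-HIT, MISS, MISS, VC-HIT]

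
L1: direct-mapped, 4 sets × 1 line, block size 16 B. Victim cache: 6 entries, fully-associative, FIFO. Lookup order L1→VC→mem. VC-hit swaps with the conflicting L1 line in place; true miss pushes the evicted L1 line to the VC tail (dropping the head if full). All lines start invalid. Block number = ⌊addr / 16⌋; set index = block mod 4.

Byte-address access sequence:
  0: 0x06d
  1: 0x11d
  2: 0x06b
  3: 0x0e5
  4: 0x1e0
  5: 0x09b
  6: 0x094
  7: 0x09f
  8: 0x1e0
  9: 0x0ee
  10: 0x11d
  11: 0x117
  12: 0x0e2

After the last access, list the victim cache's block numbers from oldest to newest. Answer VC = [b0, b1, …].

  [0] addr=0x6d blk=6 s=2: MISS | VC []
  [1] addr=0x11d blk=17 s=1: MISS | VC []
  [2] addr=0x6b blk=6 s=2: L1-HIT | VC []
  [3] addr=0xe5 blk=14 s=2: MISS | VC [6]
  [4] addr=0x1e0 blk=30 s=2: MISS | VC [6, 14]
  [5] addr=0x9b blk=9 s=1: MISS | VC [6, 14, 17]
  [6] addr=0x94 blk=9 s=1: L1-HIT | VC [6, 14, 17]
  [7] addr=0x9f blk=9 s=1: L1-HIT | VC [6, 14, 17]
  [8] addr=0x1e0 blk=30 s=2: L1-HIT | VC [6, 14, 17]
  [9] addr=0xee blk=14 s=2: VC-HIT | VC [6, 30, 17]
  [10] addr=0x11d blk=17 s=1: VC-HIT | VC [6, 30, 9]
  [11] addr=0x117 blk=17 s=1: L1-HIT | VC [6, 30, 9]
  [12] addr=0xe2 blk=14 s=2: L1-HIT | VC [6, 30, 9]

VC = [6, 30, 9]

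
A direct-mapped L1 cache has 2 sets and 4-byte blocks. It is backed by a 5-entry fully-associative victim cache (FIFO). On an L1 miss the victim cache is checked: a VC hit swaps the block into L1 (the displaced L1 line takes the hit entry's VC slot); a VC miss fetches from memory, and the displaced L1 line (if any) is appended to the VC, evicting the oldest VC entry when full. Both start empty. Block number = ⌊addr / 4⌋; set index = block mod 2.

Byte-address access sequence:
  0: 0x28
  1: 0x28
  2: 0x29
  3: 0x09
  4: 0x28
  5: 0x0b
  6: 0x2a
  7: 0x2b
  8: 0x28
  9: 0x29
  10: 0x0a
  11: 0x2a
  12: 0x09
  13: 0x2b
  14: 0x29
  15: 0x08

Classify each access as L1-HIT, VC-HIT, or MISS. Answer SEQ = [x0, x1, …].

#0 0x28→b10/s0 MISS; vc=[]
#1 0x28→b10/s0 L1-HIT; vc=[]
#2 0x29→b10/s0 L1-HIT; vc=[]
#3 0x9→b2/s0 MISS; vc=[10]
#4 0x28→b10/s0 VC-HIT; vc=[2]
#5 0xb→b2/s0 VC-HIT; vc=[10]
#6 0x2a→b10/s0 VC-HIT; vc=[2]
#7 0x2b→b10/s0 L1-HIT; vc=[2]
#8 0x28→b10/s0 L1-HIT; vc=[2]
#9 0x29→b10/s0 L1-HIT; vc=[2]
#10 0xa→b2/s0 VC-HIT; vc=[10]
#11 0x2a→b10/s0 VC-HIT; vc=[2]
#12 0x9→b2/s0 VC-HIT; vc=[10]
#13 0x2b→b10/s0 VC-HIT; vc=[2]
#14 0x29→b10/s0 L1-HIT; vc=[2]
#15 0x8→b2/s0 VC-HIT; vc=[10]

SEQ = [MISS, L1-HIT, L1-HIT, MISS, VC-HIT, VC-HIT, VC-HIT, L1-HIT, L1-HIT, L1-HIT, VC-HIT, VC-HIT, VC-HIT, VC-HIT, L1-HIT, VC-HIT]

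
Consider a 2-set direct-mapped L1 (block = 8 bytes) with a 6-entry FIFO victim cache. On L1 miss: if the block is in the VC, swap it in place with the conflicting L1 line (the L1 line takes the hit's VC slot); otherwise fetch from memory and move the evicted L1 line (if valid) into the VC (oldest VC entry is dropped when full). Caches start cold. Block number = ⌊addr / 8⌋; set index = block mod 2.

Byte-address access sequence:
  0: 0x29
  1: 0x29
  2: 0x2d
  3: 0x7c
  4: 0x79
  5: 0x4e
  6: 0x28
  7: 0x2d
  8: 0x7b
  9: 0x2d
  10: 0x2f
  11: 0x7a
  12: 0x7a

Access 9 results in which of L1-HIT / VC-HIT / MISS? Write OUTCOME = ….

0: 0x29 (blk 5, set 1) → MISS  vc=[]
1: 0x29 (blk 5, set 1) → L1-HIT  vc=[]
2: 0x2d (blk 5, set 1) → L1-HIT  vc=[]
3: 0x7c (blk 15, set 1) → MISS  vc=[5]
4: 0x79 (blk 15, set 1) → L1-HIT  vc=[5]
5: 0x4e (blk 9, set 1) → MISS  vc=[5, 15]
6: 0x28 (blk 5, set 1) → VC-HIT  vc=[9, 15]
7: 0x2d (blk 5, set 1) → L1-HIT  vc=[9, 15]
8: 0x7b (blk 15, set 1) → VC-HIT  vc=[9, 5]
9: 0x2d (blk 5, set 1) → VC-HIT  vc=[9, 15]
10: 0x2f (blk 5, set 1) → L1-HIT  vc=[9, 15]
11: 0x7a (blk 15, set 1) → VC-HIT  vc=[9, 5]
12: 0x7a (blk 15, set 1) → L1-HIT  vc=[9, 5]

OUTCOME = VC-HIT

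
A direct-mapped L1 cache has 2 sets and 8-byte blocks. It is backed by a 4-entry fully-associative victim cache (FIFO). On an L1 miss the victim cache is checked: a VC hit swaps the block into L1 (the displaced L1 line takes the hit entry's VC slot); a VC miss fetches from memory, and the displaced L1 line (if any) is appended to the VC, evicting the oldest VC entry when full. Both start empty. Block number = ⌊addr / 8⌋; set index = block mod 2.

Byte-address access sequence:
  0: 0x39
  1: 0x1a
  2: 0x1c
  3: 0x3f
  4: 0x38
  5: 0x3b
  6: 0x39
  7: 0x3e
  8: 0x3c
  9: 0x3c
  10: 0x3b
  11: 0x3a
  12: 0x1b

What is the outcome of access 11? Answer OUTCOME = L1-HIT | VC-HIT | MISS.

OUTCOME = L1-HIT

#0 0x39→b7/s1 MISS; vc=[]
#1 0x1a→b3/s1 MISS; vc=[7]
#2 0x1c→b3/s1 L1-HIT; vc=[7]
#3 0x3f→b7/s1 VC-HIT; vc=[3]
#4 0x38→b7/s1 L1-HIT; vc=[3]
#5 0x3b→b7/s1 L1-HIT; vc=[3]
#6 0x39→b7/s1 L1-HIT; vc=[3]
#7 0x3e→b7/s1 L1-HIT; vc=[3]
#8 0x3c→b7/s1 L1-HIT; vc=[3]
#9 0x3c→b7/s1 L1-HIT; vc=[3]
#10 0x3b→b7/s1 L1-HIT; vc=[3]
#11 0x3a→b7/s1 L1-HIT; vc=[3]
#12 0x1b→b3/s1 VC-HIT; vc=[7]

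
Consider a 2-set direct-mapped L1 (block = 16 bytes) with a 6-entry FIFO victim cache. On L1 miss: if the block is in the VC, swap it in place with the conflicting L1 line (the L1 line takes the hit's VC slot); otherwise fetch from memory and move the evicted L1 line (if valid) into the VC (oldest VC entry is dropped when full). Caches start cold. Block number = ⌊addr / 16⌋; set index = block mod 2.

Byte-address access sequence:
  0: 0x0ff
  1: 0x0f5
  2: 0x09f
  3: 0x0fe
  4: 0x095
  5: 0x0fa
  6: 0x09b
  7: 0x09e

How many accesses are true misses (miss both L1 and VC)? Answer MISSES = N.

MISSES = 2

#0 0xff→b15/s1 MISS; vc=[]
#1 0xf5→b15/s1 L1-HIT; vc=[]
#2 0x9f→b9/s1 MISS; vc=[15]
#3 0xfe→b15/s1 VC-HIT; vc=[9]
#4 0x95→b9/s1 VC-HIT; vc=[15]
#5 0xfa→b15/s1 VC-HIT; vc=[9]
#6 0x9b→b9/s1 VC-HIT; vc=[15]
#7 0x9e→b9/s1 L1-HIT; vc=[15]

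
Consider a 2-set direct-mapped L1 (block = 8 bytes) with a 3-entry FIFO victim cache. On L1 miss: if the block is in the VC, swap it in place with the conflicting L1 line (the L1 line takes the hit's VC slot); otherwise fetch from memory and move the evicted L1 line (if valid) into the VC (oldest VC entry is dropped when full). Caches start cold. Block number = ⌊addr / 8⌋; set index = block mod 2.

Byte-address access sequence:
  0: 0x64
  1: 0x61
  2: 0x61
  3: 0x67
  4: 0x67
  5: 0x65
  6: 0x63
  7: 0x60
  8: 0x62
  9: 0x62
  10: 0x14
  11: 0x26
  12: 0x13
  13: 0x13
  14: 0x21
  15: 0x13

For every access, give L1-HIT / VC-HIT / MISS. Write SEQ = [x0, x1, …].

SEQ = [MISS, L1-HIT, L1-HIT, L1-HIT, L1-HIT, L1-HIT, L1-HIT, L1-HIT, L1-HIT, L1-HIT, MISS, MISS, VC-HIT, L1-HIT, VC-HIT, VC-HIT]

0: 0x64 (blk 12, set 0) → MISS  vc=[]
1: 0x61 (blk 12, set 0) → L1-HIT  vc=[]
2: 0x61 (blk 12, set 0) → L1-HIT  vc=[]
3: 0x67 (blk 12, set 0) → L1-HIT  vc=[]
4: 0x67 (blk 12, set 0) → L1-HIT  vc=[]
5: 0x65 (blk 12, set 0) → L1-HIT  vc=[]
6: 0x63 (blk 12, set 0) → L1-HIT  vc=[]
7: 0x60 (blk 12, set 0) → L1-HIT  vc=[]
8: 0x62 (blk 12, set 0) → L1-HIT  vc=[]
9: 0x62 (blk 12, set 0) → L1-HIT  vc=[]
10: 0x14 (blk 2, set 0) → MISS  vc=[12]
11: 0x26 (blk 4, set 0) → MISS  vc=[12, 2]
12: 0x13 (blk 2, set 0) → VC-HIT  vc=[12, 4]
13: 0x13 (blk 2, set 0) → L1-HIT  vc=[12, 4]
14: 0x21 (blk 4, set 0) → VC-HIT  vc=[12, 2]
15: 0x13 (blk 2, set 0) → VC-HIT  vc=[12, 4]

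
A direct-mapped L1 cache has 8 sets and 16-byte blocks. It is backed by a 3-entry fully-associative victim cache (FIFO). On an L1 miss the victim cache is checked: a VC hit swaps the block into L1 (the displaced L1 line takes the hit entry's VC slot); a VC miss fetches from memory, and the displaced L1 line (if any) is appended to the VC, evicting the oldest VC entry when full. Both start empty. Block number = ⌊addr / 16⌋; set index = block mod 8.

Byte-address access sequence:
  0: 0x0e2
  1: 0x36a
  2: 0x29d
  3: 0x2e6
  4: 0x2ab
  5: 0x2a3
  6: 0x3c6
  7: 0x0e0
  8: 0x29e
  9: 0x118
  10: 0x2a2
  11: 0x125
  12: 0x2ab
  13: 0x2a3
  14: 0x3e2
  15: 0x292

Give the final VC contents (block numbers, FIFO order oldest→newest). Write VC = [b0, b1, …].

#0 0xe2→b14/s6 MISS; vc=[]
#1 0x36a→b54/s6 MISS; vc=[14]
#2 0x29d→b41/s1 MISS; vc=[14]
#3 0x2e6→b46/s6 MISS; vc=[14,54]
#4 0x2ab→b42/s2 MISS; vc=[14,54]
#5 0x2a3→b42/s2 L1-HIT; vc=[14,54]
#6 0x3c6→b60/s4 MISS; vc=[14,54]
#7 0xe0→b14/s6 VC-HIT; vc=[46,54]
#8 0x29e→b41/s1 L1-HIT; vc=[46,54]
#9 0x118→b17/s1 MISS; vc=[46,54,41]
#10 0x2a2→b42/s2 L1-HIT; vc=[46,54,41]
#11 0x125→b18/s2 MISS; vc=[54,41,42]
#12 0x2ab→b42/s2 VC-HIT; vc=[54,41,18]
#13 0x2a3→b42/s2 L1-HIT; vc=[54,41,18]
#14 0x3e2→b62/s6 MISS; vc=[41,18,14]
#15 0x292→b41/s1 VC-HIT; vc=[17,18,14]

VC = [17, 18, 14]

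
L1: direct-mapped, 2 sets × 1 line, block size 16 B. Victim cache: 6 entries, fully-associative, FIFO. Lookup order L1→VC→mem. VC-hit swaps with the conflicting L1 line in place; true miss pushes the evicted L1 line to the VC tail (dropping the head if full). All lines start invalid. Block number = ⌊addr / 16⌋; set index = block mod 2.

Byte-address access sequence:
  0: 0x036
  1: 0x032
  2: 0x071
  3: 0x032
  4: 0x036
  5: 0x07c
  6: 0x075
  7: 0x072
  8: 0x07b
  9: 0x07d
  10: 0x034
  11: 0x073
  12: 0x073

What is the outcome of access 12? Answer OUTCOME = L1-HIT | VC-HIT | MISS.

OUTCOME = L1-HIT

0: 0x36 (blk 3, set 1) → MISS  vc=[]
1: 0x32 (blk 3, set 1) → L1-HIT  vc=[]
2: 0x71 (blk 7, set 1) → MISS  vc=[3]
3: 0x32 (blk 3, set 1) → VC-HIT  vc=[7]
4: 0x36 (blk 3, set 1) → L1-HIT  vc=[7]
5: 0x7c (blk 7, set 1) → VC-HIT  vc=[3]
6: 0x75 (blk 7, set 1) → L1-HIT  vc=[3]
7: 0x72 (blk 7, set 1) → L1-HIT  vc=[3]
8: 0x7b (blk 7, set 1) → L1-HIT  vc=[3]
9: 0x7d (blk 7, set 1) → L1-HIT  vc=[3]
10: 0x34 (blk 3, set 1) → VC-HIT  vc=[7]
11: 0x73 (blk 7, set 1) → VC-HIT  vc=[3]
12: 0x73 (blk 7, set 1) → L1-HIT  vc=[3]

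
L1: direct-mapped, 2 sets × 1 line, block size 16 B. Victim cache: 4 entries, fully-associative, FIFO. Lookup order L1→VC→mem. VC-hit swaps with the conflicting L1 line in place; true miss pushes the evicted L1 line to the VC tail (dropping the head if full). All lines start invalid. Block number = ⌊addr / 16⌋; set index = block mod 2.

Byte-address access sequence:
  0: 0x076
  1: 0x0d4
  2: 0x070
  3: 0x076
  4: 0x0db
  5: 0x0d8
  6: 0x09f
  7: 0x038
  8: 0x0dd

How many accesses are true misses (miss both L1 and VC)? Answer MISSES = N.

#0 0x76→b7/s1 MISS; vc=[]
#1 0xd4→b13/s1 MISS; vc=[7]
#2 0x70→b7/s1 VC-HIT; vc=[13]
#3 0x76→b7/s1 L1-HIT; vc=[13]
#4 0xdb→b13/s1 VC-HIT; vc=[7]
#5 0xd8→b13/s1 L1-HIT; vc=[7]
#6 0x9f→b9/s1 MISS; vc=[7,13]
#7 0x38→b3/s1 MISS; vc=[7,13,9]
#8 0xdd→b13/s1 VC-HIT; vc=[7,3,9]

MISSES = 4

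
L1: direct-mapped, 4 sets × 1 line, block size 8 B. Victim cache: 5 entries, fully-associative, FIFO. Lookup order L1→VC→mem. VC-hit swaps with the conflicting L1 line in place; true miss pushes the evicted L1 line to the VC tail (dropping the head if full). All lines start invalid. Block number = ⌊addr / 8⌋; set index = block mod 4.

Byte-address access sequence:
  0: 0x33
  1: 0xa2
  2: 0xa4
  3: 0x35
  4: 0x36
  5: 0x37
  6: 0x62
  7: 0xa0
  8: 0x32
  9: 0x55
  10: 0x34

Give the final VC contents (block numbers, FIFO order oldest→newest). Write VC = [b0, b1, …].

VC = [12, 10]

0: 0x33 (blk 6, set 2) → MISS  vc=[]
1: 0xa2 (blk 20, set 0) → MISS  vc=[]
2: 0xa4 (blk 20, set 0) → L1-HIT  vc=[]
3: 0x35 (blk 6, set 2) → L1-HIT  vc=[]
4: 0x36 (blk 6, set 2) → L1-HIT  vc=[]
5: 0x37 (blk 6, set 2) → L1-HIT  vc=[]
6: 0x62 (blk 12, set 0) → MISS  vc=[20]
7: 0xa0 (blk 20, set 0) → VC-HIT  vc=[12]
8: 0x32 (blk 6, set 2) → L1-HIT  vc=[12]
9: 0x55 (blk 10, set 2) → MISS  vc=[12, 6]
10: 0x34 (blk 6, set 2) → VC-HIT  vc=[12, 10]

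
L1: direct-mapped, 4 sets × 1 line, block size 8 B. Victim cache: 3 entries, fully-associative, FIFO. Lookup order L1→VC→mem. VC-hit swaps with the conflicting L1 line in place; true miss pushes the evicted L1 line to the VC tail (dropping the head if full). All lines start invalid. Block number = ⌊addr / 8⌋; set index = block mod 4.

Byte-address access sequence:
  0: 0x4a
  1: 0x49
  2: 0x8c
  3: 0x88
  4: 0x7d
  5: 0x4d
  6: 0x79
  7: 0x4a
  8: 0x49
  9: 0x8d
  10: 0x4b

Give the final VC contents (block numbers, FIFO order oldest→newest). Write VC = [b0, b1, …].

VC = [17]

#0 0x4a→b9/s1 MISS; vc=[]
#1 0x49→b9/s1 L1-HIT; vc=[]
#2 0x8c→b17/s1 MISS; vc=[9]
#3 0x88→b17/s1 L1-HIT; vc=[9]
#4 0x7d→b15/s3 MISS; vc=[9]
#5 0x4d→b9/s1 VC-HIT; vc=[17]
#6 0x79→b15/s3 L1-HIT; vc=[17]
#7 0x4a→b9/s1 L1-HIT; vc=[17]
#8 0x49→b9/s1 L1-HIT; vc=[17]
#9 0x8d→b17/s1 VC-HIT; vc=[9]
#10 0x4b→b9/s1 VC-HIT; vc=[17]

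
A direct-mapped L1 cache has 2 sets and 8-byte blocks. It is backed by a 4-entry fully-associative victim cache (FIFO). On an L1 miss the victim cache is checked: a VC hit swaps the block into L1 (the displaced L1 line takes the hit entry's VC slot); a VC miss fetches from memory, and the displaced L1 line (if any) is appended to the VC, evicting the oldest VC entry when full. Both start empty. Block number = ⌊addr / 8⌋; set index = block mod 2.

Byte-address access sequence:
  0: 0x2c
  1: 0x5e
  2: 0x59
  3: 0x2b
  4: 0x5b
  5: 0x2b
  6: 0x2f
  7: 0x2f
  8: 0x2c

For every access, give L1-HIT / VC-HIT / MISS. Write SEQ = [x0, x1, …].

0: 0x2c (blk 5, set 1) → MISS  vc=[]
1: 0x5e (blk 11, set 1) → MISS  vc=[5]
2: 0x59 (blk 11, set 1) → L1-HIT  vc=[5]
3: 0x2b (blk 5, set 1) → VC-HIT  vc=[11]
4: 0x5b (blk 11, set 1) → VC-HIT  vc=[5]
5: 0x2b (blk 5, set 1) → VC-HIT  vc=[11]
6: 0x2f (blk 5, set 1) → L1-HIT  vc=[11]
7: 0x2f (blk 5, set 1) → L1-HIT  vc=[11]
8: 0x2c (blk 5, set 1) → L1-HIT  vc=[11]

SEQ = [MISS, MISS, L1-HIT, VC-HIT, VC-HIT, VC-HIT, L1-HIT, L1-HIT, L1-HIT]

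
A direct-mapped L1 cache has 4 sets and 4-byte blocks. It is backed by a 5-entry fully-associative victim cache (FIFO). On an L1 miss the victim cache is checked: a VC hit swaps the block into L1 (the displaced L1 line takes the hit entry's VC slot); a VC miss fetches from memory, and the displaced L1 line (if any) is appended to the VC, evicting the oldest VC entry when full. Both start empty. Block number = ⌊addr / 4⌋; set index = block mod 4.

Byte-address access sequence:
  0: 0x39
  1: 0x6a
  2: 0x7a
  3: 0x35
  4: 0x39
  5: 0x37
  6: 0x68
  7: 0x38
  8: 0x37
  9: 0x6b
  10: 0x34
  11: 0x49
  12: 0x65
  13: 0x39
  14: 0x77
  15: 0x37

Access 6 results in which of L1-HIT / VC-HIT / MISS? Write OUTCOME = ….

0: 0x39 (blk 14, set 2) → MISS  vc=[]
1: 0x6a (blk 26, set 2) → MISS  vc=[14]
2: 0x7a (blk 30, set 2) → MISS  vc=[14, 26]
3: 0x35 (blk 13, set 1) → MISS  vc=[14, 26]
4: 0x39 (blk 14, set 2) → VC-HIT  vc=[30, 26]
5: 0x37 (blk 13, set 1) → L1-HIT  vc=[30, 26]
6: 0x68 (blk 26, set 2) → VC-HIT  vc=[30, 14]
7: 0x38 (blk 14, set 2) → VC-HIT  vc=[30, 26]
8: 0x37 (blk 13, set 1) → L1-HIT  vc=[30, 26]
9: 0x6b (blk 26, set 2) → VC-HIT  vc=[30, 14]
10: 0x34 (blk 13, set 1) → L1-HIT  vc=[30, 14]
11: 0x49 (blk 18, set 2) → MISS  vc=[30, 14, 26]
12: 0x65 (blk 25, set 1) → MISS  vc=[30, 14, 26, 13]
13: 0x39 (blk 14, set 2) → VC-HIT  vc=[30, 18, 26, 13]
14: 0x77 (blk 29, set 1) → MISS  vc=[30, 18, 26, 13, 25]
15: 0x37 (blk 13, set 1) → VC-HIT  vc=[30, 18, 26, 29, 25]

OUTCOME = VC-HIT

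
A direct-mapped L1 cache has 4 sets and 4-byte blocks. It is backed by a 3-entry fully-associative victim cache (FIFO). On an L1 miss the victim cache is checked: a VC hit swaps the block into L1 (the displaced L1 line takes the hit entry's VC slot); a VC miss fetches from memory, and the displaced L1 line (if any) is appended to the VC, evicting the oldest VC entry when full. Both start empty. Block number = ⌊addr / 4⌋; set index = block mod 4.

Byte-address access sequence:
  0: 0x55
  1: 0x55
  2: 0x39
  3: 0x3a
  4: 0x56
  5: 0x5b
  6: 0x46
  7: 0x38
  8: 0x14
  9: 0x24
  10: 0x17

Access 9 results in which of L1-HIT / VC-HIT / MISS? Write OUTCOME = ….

#0 0x55→b21/s1 MISS; vc=[]
#1 0x55→b21/s1 L1-HIT; vc=[]
#2 0x39→b14/s2 MISS; vc=[]
#3 0x3a→b14/s2 L1-HIT; vc=[]
#4 0x56→b21/s1 L1-HIT; vc=[]
#5 0x5b→b22/s2 MISS; vc=[14]
#6 0x46→b17/s1 MISS; vc=[14,21]
#7 0x38→b14/s2 VC-HIT; vc=[22,21]
#8 0x14→b5/s1 MISS; vc=[22,21,17]
#9 0x24→b9/s1 MISS; vc=[21,17,5]
#10 0x17→b5/s1 VC-HIT; vc=[21,17,9]

OUTCOME = MISS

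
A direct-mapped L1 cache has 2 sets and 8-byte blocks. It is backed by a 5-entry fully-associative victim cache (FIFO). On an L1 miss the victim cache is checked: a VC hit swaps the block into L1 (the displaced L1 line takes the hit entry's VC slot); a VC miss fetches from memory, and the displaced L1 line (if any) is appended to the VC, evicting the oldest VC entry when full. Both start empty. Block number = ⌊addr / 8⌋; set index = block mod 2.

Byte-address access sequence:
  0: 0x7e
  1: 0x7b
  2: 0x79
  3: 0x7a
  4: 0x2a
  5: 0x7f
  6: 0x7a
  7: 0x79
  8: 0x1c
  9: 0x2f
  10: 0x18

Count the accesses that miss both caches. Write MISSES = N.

  [0] addr=0x7e blk=15 s=1: MISS | VC []
  [1] addr=0x7b blk=15 s=1: L1-HIT | VC []
  [2] addr=0x79 blk=15 s=1: L1-HIT | VC []
  [3] addr=0x7a blk=15 s=1: L1-HIT | VC []
  [4] addr=0x2a blk=5 s=1: MISS | VC [15]
  [5] addr=0x7f blk=15 s=1: VC-HIT | VC [5]
  [6] addr=0x7a blk=15 s=1: L1-HIT | VC [5]
  [7] addr=0x79 blk=15 s=1: L1-HIT | VC [5]
  [8] addr=0x1c blk=3 s=1: MISS | VC [5, 15]
  [9] addr=0x2f blk=5 s=1: VC-HIT | VC [3, 15]
  [10] addr=0x18 blk=3 s=1: VC-HIT | VC [5, 15]

MISSES = 3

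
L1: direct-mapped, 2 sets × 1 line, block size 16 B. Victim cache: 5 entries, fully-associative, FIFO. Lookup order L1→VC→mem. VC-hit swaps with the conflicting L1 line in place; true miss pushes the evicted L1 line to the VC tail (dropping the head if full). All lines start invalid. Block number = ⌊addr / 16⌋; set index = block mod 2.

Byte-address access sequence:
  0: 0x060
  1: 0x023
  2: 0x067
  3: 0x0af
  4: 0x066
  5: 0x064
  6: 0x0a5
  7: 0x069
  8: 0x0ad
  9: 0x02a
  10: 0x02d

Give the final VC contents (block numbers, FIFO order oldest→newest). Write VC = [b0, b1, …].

#0 0x60→b6/s0 MISS; vc=[]
#1 0x23→b2/s0 MISS; vc=[6]
#2 0x67→b6/s0 VC-HIT; vc=[2]
#3 0xaf→b10/s0 MISS; vc=[2,6]
#4 0x66→b6/s0 VC-HIT; vc=[2,10]
#5 0x64→b6/s0 L1-HIT; vc=[2,10]
#6 0xa5→b10/s0 VC-HIT; vc=[2,6]
#7 0x69→b6/s0 VC-HIT; vc=[2,10]
#8 0xad→b10/s0 VC-HIT; vc=[2,6]
#9 0x2a→b2/s0 VC-HIT; vc=[10,6]
#10 0x2d→b2/s0 L1-HIT; vc=[10,6]

VC = [10, 6]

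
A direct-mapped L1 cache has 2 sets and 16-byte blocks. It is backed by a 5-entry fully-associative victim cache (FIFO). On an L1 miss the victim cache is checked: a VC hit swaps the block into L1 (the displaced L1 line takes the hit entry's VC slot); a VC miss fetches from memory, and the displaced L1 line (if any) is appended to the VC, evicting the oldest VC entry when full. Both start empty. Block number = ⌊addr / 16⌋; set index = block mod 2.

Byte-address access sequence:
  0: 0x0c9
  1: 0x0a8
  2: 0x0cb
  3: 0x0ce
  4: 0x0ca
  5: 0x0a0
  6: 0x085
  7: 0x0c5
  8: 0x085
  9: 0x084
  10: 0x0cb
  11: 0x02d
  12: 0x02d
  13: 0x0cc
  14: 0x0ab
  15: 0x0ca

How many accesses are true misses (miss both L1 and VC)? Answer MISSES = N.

MISSES = 4

0: 0xc9 (blk 12, set 0) → MISS  vc=[]
1: 0xa8 (blk 10, set 0) → MISS  vc=[12]
2: 0xcb (blk 12, set 0) → VC-HIT  vc=[10]
3: 0xce (blk 12, set 0) → L1-HIT  vc=[10]
4: 0xca (blk 12, set 0) → L1-HIT  vc=[10]
5: 0xa0 (blk 10, set 0) → VC-HIT  vc=[12]
6: 0x85 (blk 8, set 0) → MISS  vc=[12, 10]
7: 0xc5 (blk 12, set 0) → VC-HIT  vc=[8, 10]
8: 0x85 (blk 8, set 0) → VC-HIT  vc=[12, 10]
9: 0x84 (blk 8, set 0) → L1-HIT  vc=[12, 10]
10: 0xcb (blk 12, set 0) → VC-HIT  vc=[8, 10]
11: 0x2d (blk 2, set 0) → MISS  vc=[8, 10, 12]
12: 0x2d (blk 2, set 0) → L1-HIT  vc=[8, 10, 12]
13: 0xcc (blk 12, set 0) → VC-HIT  vc=[8, 10, 2]
14: 0xab (blk 10, set 0) → VC-HIT  vc=[8, 12, 2]
15: 0xca (blk 12, set 0) → VC-HIT  vc=[8, 10, 2]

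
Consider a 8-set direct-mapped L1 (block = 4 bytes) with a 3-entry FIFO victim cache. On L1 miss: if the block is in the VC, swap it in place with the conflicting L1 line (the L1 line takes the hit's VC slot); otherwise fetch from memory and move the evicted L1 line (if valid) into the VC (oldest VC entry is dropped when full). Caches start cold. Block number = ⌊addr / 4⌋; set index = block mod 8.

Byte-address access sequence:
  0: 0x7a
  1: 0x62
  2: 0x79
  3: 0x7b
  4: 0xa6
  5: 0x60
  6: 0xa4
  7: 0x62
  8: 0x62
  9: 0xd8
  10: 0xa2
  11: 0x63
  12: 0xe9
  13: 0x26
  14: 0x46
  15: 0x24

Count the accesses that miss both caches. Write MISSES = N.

MISSES = 8

#0 0x7a→b30/s6 MISS; vc=[]
#1 0x62→b24/s0 MISS; vc=[]
#2 0x79→b30/s6 L1-HIT; vc=[]
#3 0x7b→b30/s6 L1-HIT; vc=[]
#4 0xa6→b41/s1 MISS; vc=[]
#5 0x60→b24/s0 L1-HIT; vc=[]
#6 0xa4→b41/s1 L1-HIT; vc=[]
#7 0x62→b24/s0 L1-HIT; vc=[]
#8 0x62→b24/s0 L1-HIT; vc=[]
#9 0xd8→b54/s6 MISS; vc=[30]
#10 0xa2→b40/s0 MISS; vc=[30,24]
#11 0x63→b24/s0 VC-HIT; vc=[30,40]
#12 0xe9→b58/s2 MISS; vc=[30,40]
#13 0x26→b9/s1 MISS; vc=[30,40,41]
#14 0x46→b17/s1 MISS; vc=[40,41,9]
#15 0x24→b9/s1 VC-HIT; vc=[40,41,17]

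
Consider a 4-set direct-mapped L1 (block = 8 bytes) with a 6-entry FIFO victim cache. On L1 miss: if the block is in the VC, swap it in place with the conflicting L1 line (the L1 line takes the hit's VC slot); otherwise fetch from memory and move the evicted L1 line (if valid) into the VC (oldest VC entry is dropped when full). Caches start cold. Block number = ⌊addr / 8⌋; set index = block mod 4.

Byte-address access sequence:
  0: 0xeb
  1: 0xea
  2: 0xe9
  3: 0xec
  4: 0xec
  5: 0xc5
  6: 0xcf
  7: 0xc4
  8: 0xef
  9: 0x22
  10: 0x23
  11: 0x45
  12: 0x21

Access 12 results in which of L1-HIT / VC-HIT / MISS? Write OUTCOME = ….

OUTCOME = VC-HIT

0: 0xeb (blk 29, set 1) → MISS  vc=[]
1: 0xea (blk 29, set 1) → L1-HIT  vc=[]
2: 0xe9 (blk 29, set 1) → L1-HIT  vc=[]
3: 0xec (blk 29, set 1) → L1-HIT  vc=[]
4: 0xec (blk 29, set 1) → L1-HIT  vc=[]
5: 0xc5 (blk 24, set 0) → MISS  vc=[]
6: 0xcf (blk 25, set 1) → MISS  vc=[29]
7: 0xc4 (blk 24, set 0) → L1-HIT  vc=[29]
8: 0xef (blk 29, set 1) → VC-HIT  vc=[25]
9: 0x22 (blk 4, set 0) → MISS  vc=[25, 24]
10: 0x23 (blk 4, set 0) → L1-HIT  vc=[25, 24]
11: 0x45 (blk 8, set 0) → MISS  vc=[25, 24, 4]
12: 0x21 (blk 4, set 0) → VC-HIT  vc=[25, 24, 8]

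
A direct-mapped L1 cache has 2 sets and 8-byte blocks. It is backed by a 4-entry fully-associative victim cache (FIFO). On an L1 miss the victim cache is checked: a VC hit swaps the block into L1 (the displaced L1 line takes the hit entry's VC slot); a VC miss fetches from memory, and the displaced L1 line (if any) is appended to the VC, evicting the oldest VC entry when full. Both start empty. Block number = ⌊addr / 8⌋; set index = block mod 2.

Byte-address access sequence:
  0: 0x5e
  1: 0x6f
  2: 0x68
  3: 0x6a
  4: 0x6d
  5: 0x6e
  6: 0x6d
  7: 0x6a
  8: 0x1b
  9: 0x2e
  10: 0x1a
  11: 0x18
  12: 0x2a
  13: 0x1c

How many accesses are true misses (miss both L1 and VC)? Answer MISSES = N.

0: 0x5e (blk 11, set 1) → MISS  vc=[]
1: 0x6f (blk 13, set 1) → MISS  vc=[11]
2: 0x68 (blk 13, set 1) → L1-HIT  vc=[11]
3: 0x6a (blk 13, set 1) → L1-HIT  vc=[11]
4: 0x6d (blk 13, set 1) → L1-HIT  vc=[11]
5: 0x6e (blk 13, set 1) → L1-HIT  vc=[11]
6: 0x6d (blk 13, set 1) → L1-HIT  vc=[11]
7: 0x6a (blk 13, set 1) → L1-HIT  vc=[11]
8: 0x1b (blk 3, set 1) → MISS  vc=[11, 13]
9: 0x2e (blk 5, set 1) → MISS  vc=[11, 13, 3]
10: 0x1a (blk 3, set 1) → VC-HIT  vc=[11, 13, 5]
11: 0x18 (blk 3, set 1) → L1-HIT  vc=[11, 13, 5]
12: 0x2a (blk 5, set 1) → VC-HIT  vc=[11, 13, 3]
13: 0x1c (blk 3, set 1) → VC-HIT  vc=[11, 13, 5]

MISSES = 4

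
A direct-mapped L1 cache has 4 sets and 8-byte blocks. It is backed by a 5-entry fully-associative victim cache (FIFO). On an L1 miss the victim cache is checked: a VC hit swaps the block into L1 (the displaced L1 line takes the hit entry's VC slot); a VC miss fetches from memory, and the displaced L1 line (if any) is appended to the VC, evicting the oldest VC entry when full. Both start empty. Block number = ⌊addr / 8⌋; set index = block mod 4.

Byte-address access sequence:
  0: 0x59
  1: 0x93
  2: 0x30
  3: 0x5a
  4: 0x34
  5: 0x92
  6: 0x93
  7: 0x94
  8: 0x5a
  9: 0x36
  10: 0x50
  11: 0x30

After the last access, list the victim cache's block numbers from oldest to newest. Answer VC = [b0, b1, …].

0: 0x59 (blk 11, set 3) → MISS  vc=[]
1: 0x93 (blk 18, set 2) → MISS  vc=[]
2: 0x30 (blk 6, set 2) → MISS  vc=[18]
3: 0x5a (blk 11, set 3) → L1-HIT  vc=[18]
4: 0x34 (blk 6, set 2) → L1-HIT  vc=[18]
5: 0x92 (blk 18, set 2) → VC-HIT  vc=[6]
6: 0x93 (blk 18, set 2) → L1-HIT  vc=[6]
7: 0x94 (blk 18, set 2) → L1-HIT  vc=[6]
8: 0x5a (blk 11, set 3) → L1-HIT  vc=[6]
9: 0x36 (blk 6, set 2) → VC-HIT  vc=[18]
10: 0x50 (blk 10, set 2) → MISS  vc=[18, 6]
11: 0x30 (blk 6, set 2) → VC-HIT  vc=[18, 10]

VC = [18, 10]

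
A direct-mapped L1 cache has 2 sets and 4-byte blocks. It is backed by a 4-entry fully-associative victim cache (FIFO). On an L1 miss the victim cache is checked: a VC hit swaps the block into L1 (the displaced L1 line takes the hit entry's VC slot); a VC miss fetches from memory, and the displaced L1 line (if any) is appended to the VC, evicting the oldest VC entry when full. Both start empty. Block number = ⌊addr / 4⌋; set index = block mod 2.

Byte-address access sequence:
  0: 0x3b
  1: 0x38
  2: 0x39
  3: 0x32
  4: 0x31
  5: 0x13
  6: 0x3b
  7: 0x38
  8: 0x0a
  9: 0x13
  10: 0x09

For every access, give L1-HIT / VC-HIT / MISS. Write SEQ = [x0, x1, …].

#0 0x3b→b14/s0 MISS; vc=[]
#1 0x38→b14/s0 L1-HIT; vc=[]
#2 0x39→b14/s0 L1-HIT; vc=[]
#3 0x32→b12/s0 MISS; vc=[14]
#4 0x31→b12/s0 L1-HIT; vc=[14]
#5 0x13→b4/s0 MISS; vc=[14,12]
#6 0x3b→b14/s0 VC-HIT; vc=[4,12]
#7 0x38→b14/s0 L1-HIT; vc=[4,12]
#8 0xa→b2/s0 MISS; vc=[4,12,14]
#9 0x13→b4/s0 VC-HIT; vc=[2,12,14]
#10 0x9→b2/s0 VC-HIT; vc=[4,12,14]

SEQ = [MISS, L1-HIT, L1-HIT, MISS, L1-HIT, MISS, VC-HIT, L1-HIT, MISS, VC-HIT, VC-HIT]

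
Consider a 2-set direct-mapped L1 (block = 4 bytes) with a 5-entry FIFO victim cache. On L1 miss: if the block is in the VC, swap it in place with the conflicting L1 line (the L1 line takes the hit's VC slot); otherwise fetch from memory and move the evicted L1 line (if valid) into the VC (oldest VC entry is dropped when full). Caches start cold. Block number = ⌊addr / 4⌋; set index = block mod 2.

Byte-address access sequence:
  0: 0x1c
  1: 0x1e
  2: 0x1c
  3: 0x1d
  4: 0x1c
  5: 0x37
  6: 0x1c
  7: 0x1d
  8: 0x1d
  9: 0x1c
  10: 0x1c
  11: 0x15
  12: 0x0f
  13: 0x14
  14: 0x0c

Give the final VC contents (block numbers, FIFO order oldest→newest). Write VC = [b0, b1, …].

VC = [13, 7, 5]

0: 0x1c (blk 7, set 1) → MISS  vc=[]
1: 0x1e (blk 7, set 1) → L1-HIT  vc=[]
2: 0x1c (blk 7, set 1) → L1-HIT  vc=[]
3: 0x1d (blk 7, set 1) → L1-HIT  vc=[]
4: 0x1c (blk 7, set 1) → L1-HIT  vc=[]
5: 0x37 (blk 13, set 1) → MISS  vc=[7]
6: 0x1c (blk 7, set 1) → VC-HIT  vc=[13]
7: 0x1d (blk 7, set 1) → L1-HIT  vc=[13]
8: 0x1d (blk 7, set 1) → L1-HIT  vc=[13]
9: 0x1c (blk 7, set 1) → L1-HIT  vc=[13]
10: 0x1c (blk 7, set 1) → L1-HIT  vc=[13]
11: 0x15 (blk 5, set 1) → MISS  vc=[13, 7]
12: 0xf (blk 3, set 1) → MISS  vc=[13, 7, 5]
13: 0x14 (blk 5, set 1) → VC-HIT  vc=[13, 7, 3]
14: 0xc (blk 3, set 1) → VC-HIT  vc=[13, 7, 5]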